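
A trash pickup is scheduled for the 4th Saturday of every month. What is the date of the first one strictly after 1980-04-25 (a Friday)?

1980-04-26

April 1980 starts on a Tuesday; its first Saturday is the 5th, so the 4th Saturday is the 26th — 1980-04-26.
1980-04-26 is after 1980-04-25, so that is the next one.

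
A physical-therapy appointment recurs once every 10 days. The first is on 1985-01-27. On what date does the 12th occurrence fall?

The 12th occurrence is 11 intervals after the first: 11 × 10 = 110 days after 1985-01-27.
January has 31 days — 4 days to the end of January leaves 106.
February has 28 days (78 left).
March has 31 days (47 left).
April has 30 days (17 left).
17 days into May → 1985-05-17.

1985-05-17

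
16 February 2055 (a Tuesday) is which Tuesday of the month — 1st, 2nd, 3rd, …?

3rd

Day 16 falls in week ⌈16/7⌉ of the month.
Days 1–7 hold the 1st Tuesday, 8–14 the 2nd, 15–21 the 3rd, 22–28 the 4th, 29–31 the 5th.
16 is in the range for the 3rd.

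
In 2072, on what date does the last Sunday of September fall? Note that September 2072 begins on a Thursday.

September 2072 begins on a Thursday, so the first Sunday is September 4 (3 days later).
September 2072 has 30 days. Adding weeks: 4, 11, 18, 25 — the last one ≤ 30 is the 25th.

September 25, 2072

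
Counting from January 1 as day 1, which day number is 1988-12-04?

339

Days in months before December: 31 + 29 + 31 + 30 + 31 + 30 + 31 + 31 + 30 + 31 + 30 = 335.
Plus 4 days into December → day 339.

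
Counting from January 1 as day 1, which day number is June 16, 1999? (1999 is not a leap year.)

Days in months before June: 31 + 28 + 31 + 30 + 31 = 151.
Plus 16 days into June → day 167.

167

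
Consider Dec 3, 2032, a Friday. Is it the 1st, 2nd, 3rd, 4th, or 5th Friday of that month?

Day 3 falls in week ⌈3/7⌉ of the month.
Days 1–7 hold the 1st Friday, 8–14 the 2nd, 15–21 the 3rd, 22–28 the 4th, 29–31 the 5th.
3 is in the range for the 1st.

1st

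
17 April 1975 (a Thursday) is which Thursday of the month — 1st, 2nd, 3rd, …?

3rd

Day 17 falls in week ⌈17/7⌉ of the month.
Days 1–7 hold the 1st Thursday, 8–14 the 2nd, 15–21 the 3rd, 22–28 the 4th, 29–31 the 5th.
17 is in the range for the 3rd.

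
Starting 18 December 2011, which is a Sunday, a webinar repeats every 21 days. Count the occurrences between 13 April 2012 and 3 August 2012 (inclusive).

5

Occurrences land 21·i days after 18 December 2011 for i = 0, 1, 2, …
13 April 2012 is 117 days after the start; 117 ÷ 21 = 5 remainder 12; since the remainder is 12, round up to i = 6. First occurrence in the window: #7 on 22 April 2012 (6×21 = 126 days in).
3 August 2012 is 229 days after the start; 229 ÷ 21 = 10 remainder 19. Last occurrence in the window: #11 on 15 July 2012.
Occurrences #7 through #11: 5 in total.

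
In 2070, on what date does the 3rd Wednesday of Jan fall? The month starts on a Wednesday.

Jan 15, 2070

Jan 2070 begins on a Wednesday, so the first Wednesday is Jan 1.
The 3rd Wednesday is 2 weeks later: 1 + 14 = 15.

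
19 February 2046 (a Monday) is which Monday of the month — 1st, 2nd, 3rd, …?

Day 19 falls in week ⌈19/7⌉ of the month.
Days 1–7 hold the 1st Monday, 8–14 the 2nd, 15–21 the 3rd, 22–28 the 4th, 29–31 the 5th.
19 is in the range for the 3rd.

3rd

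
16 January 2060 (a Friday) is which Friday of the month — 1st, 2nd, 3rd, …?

3rd

Day 16 falls in week ⌈16/7⌉ of the month.
Days 1–7 hold the 1st Friday, 8–14 the 2nd, 15–21 the 3rd, 22–28 the 4th, 29–31 the 5th.
16 is in the range for the 3rd.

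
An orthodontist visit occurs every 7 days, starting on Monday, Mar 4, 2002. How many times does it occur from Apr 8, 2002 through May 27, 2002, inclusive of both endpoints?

Occurrences land 7·i days after Mar 4, 2002 for i = 0, 1, 2, …
Apr 8, 2002 is 35 days after the start; 35 ÷ 7 = 5 remainder 0. First occurrence in the window: #6 on Apr 8, 2002 (5×7 = 35 days in).
May 27, 2002 is 84 days after the start; 84 ÷ 7 = 12 remainder 0. Last occurrence in the window: #13 on May 27, 2002.
Occurrences #6 through #13: 8 in total.

8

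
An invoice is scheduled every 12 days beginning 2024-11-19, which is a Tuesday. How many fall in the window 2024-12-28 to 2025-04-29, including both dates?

10

Occurrences land 12·i days after 2024-11-19 for i = 0, 1, 2, …
2024-12-28 is 39 days after the start; 39 ÷ 12 = 3 remainder 3; since the remainder is 3, round up to i = 4. First occurrence in the window: #5 on 2025-01-06 (4×12 = 48 days in).
2025-04-29 is 161 days after the start; 161 ÷ 12 = 13 remainder 5. Last occurrence in the window: #14 on 2025-04-24.
Occurrences #5 through #14: 10 in total.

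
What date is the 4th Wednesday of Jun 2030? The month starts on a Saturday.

Jun 26, 2030

Jun 2030 begins on a Saturday, so the first Wednesday is Jun 5 (4 days later).
The 4th Wednesday is 3 weeks later: 5 + 21 = 26.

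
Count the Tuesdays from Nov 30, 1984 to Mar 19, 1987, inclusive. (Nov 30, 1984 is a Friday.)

Nov 30, 1984 is a Friday; the first Tuesday on or after it is Dec 4, 1984 (4 days later).
From Dec 4, 1984 to Mar 19, 1987: 27 + 365 + 365 + 78 = 835 days (rest of 1984, 1985, 1986, to Mar 19, 1987 in 1987).
835 ÷ 7 = 119 full weeks with remainder 2, so 119 more Tuesdays after the first → 120.

120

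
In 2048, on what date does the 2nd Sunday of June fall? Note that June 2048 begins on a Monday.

14 June 2048

June 2048 begins on a Monday, so the first Sunday is June 7 (6 days later).
The 2nd Sunday is 1 weeks later: 7 + 7 = 14.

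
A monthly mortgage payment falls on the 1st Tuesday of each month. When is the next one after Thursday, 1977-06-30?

June 1977 starts on a Wednesday, so its 1st Tuesday is 1977-06-07 (6 days in).
That is not after 1977-06-30, so look at July 1977.
July 1977 starts on a Friday, so its 1st Tuesday is 1977-07-05 (4 days in).

1977-07-05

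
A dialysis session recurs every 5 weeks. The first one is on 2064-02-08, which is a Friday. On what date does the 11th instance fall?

2065-01-23

The 11th occurrence is 10 intervals after the first: 10 × 35 = 350 days after 2064-02-08.
February has 29 days — 21 days to the end of February leaves 329.
March has 31 days (298 left).
April has 30 days (268 left).
May has 31 days (237 left).
June has 30 days (207 left).
July has 31 days (176 left).
August has 31 days (145 left).
September has 30 days (115 left).
October has 31 days (84 left).
November has 30 days (54 left).
December has 31 days (23 left).
23 days into January → 2065-01-23.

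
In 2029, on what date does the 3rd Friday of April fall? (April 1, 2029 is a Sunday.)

20 April 2029

April 2029 begins on a Sunday, so the first Friday is April 6 (5 days later).
The 3rd Friday is 2 weeks later: 6 + 14 = 20.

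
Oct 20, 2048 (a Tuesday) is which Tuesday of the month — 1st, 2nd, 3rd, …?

Day 20 falls in week ⌈20/7⌉ of the month.
Days 1–7 hold the 1st Tuesday, 8–14 the 2nd, 15–21 the 3rd, 22–28 the 4th, 29–31 the 5th.
20 is in the range for the 3rd.

3rd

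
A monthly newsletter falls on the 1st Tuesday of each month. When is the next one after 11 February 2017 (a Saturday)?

7 March 2017

February 2017 starts on a Wednesday, so its 1st Tuesday is 7 February 2017 (6 days in).
That is not after 11 February 2017, so look at March 2017.
March 2017 starts on a Wednesday, so its 1st Tuesday is 7 March 2017 (6 days in).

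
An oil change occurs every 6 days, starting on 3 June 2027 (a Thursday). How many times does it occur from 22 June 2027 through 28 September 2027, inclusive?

Occurrences land 6·i days after 3 June 2027 for i = 0, 1, 2, …
22 June 2027 is 19 days after the start; 19 ÷ 6 = 3 remainder 1; since the remainder is 1, round up to i = 4. First occurrence in the window: #5 on 27 June 2027 (4×6 = 24 days in).
28 September 2027 is 117 days after the start; 117 ÷ 6 = 19 remainder 3. Last occurrence in the window: #20 on 25 September 2027.
Occurrences #5 through #20: 16 in total.

16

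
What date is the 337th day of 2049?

Dec 3, 2049

Jan has 31 days (337 − 31 = 306 remain).
Feb has 28 days (306 − 28 = 278 remain).
Mar has 31 days (278 − 31 = 247 remain).
Apr has 30 days (247 − 30 = 217 remain).
May has 31 days (217 − 31 = 186 remain).
Jun has 30 days (186 − 30 = 156 remain).
Jul has 31 days (156 − 31 = 125 remain).
Aug has 31 days (125 − 31 = 94 remain).
Sep has 30 days (94 − 30 = 64 remain).
Oct has 31 days (64 − 31 = 33 remain).
Nov has 30 days (33 − 30 = 3 remain).
3 into Dec → Dec 3.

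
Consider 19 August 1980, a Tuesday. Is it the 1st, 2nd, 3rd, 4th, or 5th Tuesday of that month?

Day 19 falls in week ⌈19/7⌉ of the month.
Days 1–7 hold the 1st Tuesday, 8–14 the 2nd, 15–21 the 3rd, 22–28 the 4th, 29–31 the 5th.
19 is in the range for the 3rd.

3rd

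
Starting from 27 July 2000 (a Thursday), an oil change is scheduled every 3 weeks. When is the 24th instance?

The 24th occurrence is 23 intervals after the first: 23 × 21 = 483 days after 27 July 2000.
July has 31 days — 4 days to the end of July leaves 479.
From end of July to end of 2000 is 153 days (326 left).
January has 31 days (295 left).
February has 28 days (267 left).
March has 31 days (236 left).
April has 30 days (206 left).
May has 31 days (175 left).
June has 30 days (145 left).
July has 31 days (114 left).
August has 31 days (83 left).
September has 30 days (53 left).
October has 31 days (22 left).
22 days into November → 22 November 2001.

22 November 2001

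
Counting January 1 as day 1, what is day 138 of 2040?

17 May 2040

January has 31 days (138 − 31 = 107 remain).
February has 29 days (107 − 29 = 78 remain).
March has 31 days (78 − 31 = 47 remain).
April has 30 days (47 − 30 = 17 remain).
17 into May → May 17.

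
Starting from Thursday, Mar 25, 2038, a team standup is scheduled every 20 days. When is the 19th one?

The 19th occurrence is 18 intervals after the first: 18 × 20 = 360 days after Mar 25, 2038.
Mar has 31 days — 6 days to the end of Mar leaves 354.
Apr has 30 days (324 left).
May has 31 days (293 left).
Jun has 30 days (263 left).
Jul has 31 days (232 left).
Aug has 31 days (201 left).
Sep has 30 days (171 left).
Oct has 31 days (140 left).
Nov has 30 days (110 left).
Dec has 31 days (79 left).
Jan has 31 days (48 left).
Feb has 28 days (20 left).
20 days into Mar → Mar 20, 2039.

Mar 20, 2039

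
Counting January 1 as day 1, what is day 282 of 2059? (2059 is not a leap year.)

2059-10-09

January has 31 days (282 − 31 = 251 remain).
February has 28 days (251 − 28 = 223 remain).
March has 31 days (223 − 31 = 192 remain).
April has 30 days (192 − 30 = 162 remain).
May has 31 days (162 − 31 = 131 remain).
June has 30 days (131 − 30 = 101 remain).
July has 31 days (101 − 31 = 70 remain).
August has 31 days (70 − 31 = 39 remain).
September has 30 days (39 − 30 = 9 remain).
9 into October → October 9.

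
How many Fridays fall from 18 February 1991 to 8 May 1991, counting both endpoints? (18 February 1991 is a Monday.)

11

18 February 1991 is a Monday; the first Friday on or after it is 22 February 1991 (4 days later).
From 22 February 1991 to 8 May 1991: 6 + 31 + 30 + 8 = 75 days (rest of February, March, April, May).
75 ÷ 7 = 10 full weeks with remainder 5, so 10 more Fridays after the first → 11.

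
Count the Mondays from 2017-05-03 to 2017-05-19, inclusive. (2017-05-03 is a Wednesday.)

2017-05-03 is a Wednesday; the first Monday on or after it is 2017-05-08 (5 days later).
From 2017-05-08 to 2017-05-19 is 19 − 8 = 11 days.
11 ÷ 7 = 1 full weeks with remainder 4, so 1 more Mondays after the first → 2.

2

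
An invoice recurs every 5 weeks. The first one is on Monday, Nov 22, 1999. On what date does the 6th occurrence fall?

The 6th occurrence is 5 intervals after the first: 5 × 35 = 175 days after Nov 22, 1999.
Nov has 30 days — 8 days to the end of Nov leaves 167.
Dec has 31 days (136 left).
Jan has 31 days (105 left).
Feb has 29 days (76 left).
Mar has 31 days (45 left).
Apr has 30 days (15 left).
15 days into May → May 15, 2000.

May 15, 2000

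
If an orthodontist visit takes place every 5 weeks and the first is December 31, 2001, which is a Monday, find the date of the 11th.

The 11th occurrence is 10 intervals after the first: 10 × 35 = 350 days after December 31, 2001.
December has 31 days — 0 days to the end of December leaves 350.
January has 31 days (319 left).
February has 28 days (291 left).
March has 31 days (260 left).
April has 30 days (230 left).
May has 31 days (199 left).
June has 30 days (169 left).
July has 31 days (138 left).
August has 31 days (107 left).
September has 30 days (77 left).
October has 31 days (46 left).
November has 30 days (16 left).
16 days into December → December 16, 2002.

December 16, 2002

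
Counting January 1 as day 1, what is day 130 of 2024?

9 May 2024

January has 31 days (130 − 31 = 99 remain).
February has 29 days (99 − 29 = 70 remain).
March has 31 days (70 − 31 = 39 remain).
April has 30 days (39 − 30 = 9 remain).
9 into May → May 9.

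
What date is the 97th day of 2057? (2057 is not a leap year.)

January has 31 days (97 − 31 = 66 remain).
February has 28 days (66 − 28 = 38 remain).
March has 31 days (38 − 31 = 7 remain).
7 into April → April 7.

2057-04-07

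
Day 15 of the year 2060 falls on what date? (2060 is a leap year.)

Jan 15, 2060

15 into Jan → Jan 15.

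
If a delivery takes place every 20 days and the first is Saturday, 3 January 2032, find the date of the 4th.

3 March 2032

The 4th occurrence is 3 intervals after the first: 3 × 20 = 60 days after 3 January 2032.
January has 31 days — 28 days to the end of January leaves 32.
February has 29 days (3 left).
3 days into March → 3 March 2032.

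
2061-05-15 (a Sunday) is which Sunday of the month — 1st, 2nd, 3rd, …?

Day 15 falls in week ⌈15/7⌉ of the month.
Days 1–7 hold the 1st Sunday, 8–14 the 2nd, 15–21 the 3rd, 22–28 the 4th, 29–31 the 5th.
15 is in the range for the 3rd.

3rd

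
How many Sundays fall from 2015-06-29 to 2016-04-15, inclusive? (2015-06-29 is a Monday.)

2015-06-29 is a Monday; the first Sunday on or after it is 2015-07-05 (6 days later).
From 2015-07-05 to 2016-04-15: 26 + 31 + 30 + 31 + 30 + 31 + 31 + 29 + 31 + 15 = 285 days (rest of July, August, September, October, November, December, January, February, March, April).
285 ÷ 7 = 40 full weeks with remainder 5, so 40 more Sundays after the first → 41.

41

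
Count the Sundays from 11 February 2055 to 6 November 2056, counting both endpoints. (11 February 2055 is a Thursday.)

11 February 2055 is a Thursday; the first Sunday on or after it is 14 February 2055 (3 days later).
From 14 February 2055 to 6 November 2056: 320 + 311 = 631 days (rest of 2055, to 6 November 2056 in 2056).
631 ÷ 7 = 90 full weeks with remainder 1, so 90 more Sundays after the first → 91.

91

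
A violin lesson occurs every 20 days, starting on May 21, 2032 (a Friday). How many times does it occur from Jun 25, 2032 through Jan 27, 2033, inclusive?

Occurrences land 20·i days after May 21, 2032 for i = 0, 1, 2, …
Jun 25, 2032 is 35 days after the start; 35 ÷ 20 = 1 remainder 15; since the remainder is 15, round up to i = 2. First occurrence in the window: #3 on Jun 30, 2032 (2×20 = 40 days in).
Jan 27, 2033 is 251 days after the start; 251 ÷ 20 = 12 remainder 11. Last occurrence in the window: #13 on Jan 16, 2033.
Occurrences #3 through #13: 11 in total.

11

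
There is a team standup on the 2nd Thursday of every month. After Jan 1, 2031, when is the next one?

Jan 2031 starts on a Wednesday; its first Thursday is the 2nd, so the 2nd Thursday is the 9th — Jan 9, 2031.
Jan 9, 2031 is after Jan 1, 2031, so that is the next one.

Jan 9, 2031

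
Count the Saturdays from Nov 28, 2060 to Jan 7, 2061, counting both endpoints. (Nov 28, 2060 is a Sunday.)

5

Nov 28, 2060 is a Sunday; the first Saturday on or after it is Dec 4, 2060 (6 days later).
From Dec 4, 2060 to Jan 7, 2061: 27 + 7 = 34 days (rest of Dec, Jan).
34 ÷ 7 = 4 full weeks with remainder 6, so 4 more Saturdays after the first → 5.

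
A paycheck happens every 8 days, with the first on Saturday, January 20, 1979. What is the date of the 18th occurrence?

June 5, 1979

The 18th occurrence is 17 intervals after the first: 17 × 8 = 136 days after January 20, 1979.
January has 31 days — 11 days to the end of January leaves 125.
February has 28 days (97 left).
March has 31 days (66 left).
April has 30 days (36 left).
May has 31 days (5 left).
5 days into June → June 5, 1979.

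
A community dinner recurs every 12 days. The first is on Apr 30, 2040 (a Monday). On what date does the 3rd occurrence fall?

May 24, 2040

The 3rd occurrence is 2 intervals after the first: 2 × 12 = 24 days after Apr 30, 2040.
Apr has 30 days — 0 days to the end of Apr leaves 24.
24 days into May → May 24, 2040.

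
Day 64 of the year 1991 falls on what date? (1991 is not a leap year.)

March 5, 1991

January has 31 days (64 − 31 = 33 remain).
February has 28 days (33 − 28 = 5 remain).
5 into March → March 5.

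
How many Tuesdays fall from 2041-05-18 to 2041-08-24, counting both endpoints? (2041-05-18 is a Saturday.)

2041-05-18 is a Saturday; the first Tuesday on or after it is 2041-05-21 (3 days later).
From 2041-05-21 to 2041-08-24: 10 + 30 + 31 + 24 = 95 days (rest of May, June, July, August).
95 ÷ 7 = 13 full weeks with remainder 4, so 13 more Tuesdays after the first → 14.

14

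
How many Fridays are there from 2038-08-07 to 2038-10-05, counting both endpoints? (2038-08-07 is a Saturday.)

8

2038-08-07 is a Saturday; the first Friday on or after it is 2038-08-13 (6 days later).
From 2038-08-13 to 2038-10-05: 18 + 30 + 5 = 53 days (rest of August, September, October).
53 ÷ 7 = 7 full weeks with remainder 4, so 7 more Fridays after the first → 8.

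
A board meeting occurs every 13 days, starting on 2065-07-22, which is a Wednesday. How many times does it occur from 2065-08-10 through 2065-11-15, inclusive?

7

Occurrences land 13·i days after 2065-07-22 for i = 0, 1, 2, …
2065-08-10 is 19 days after the start; 19 ÷ 13 = 1 remainder 6; since the remainder is 6, round up to i = 2. First occurrence in the window: #3 on 2065-08-17 (2×13 = 26 days in).
2065-11-15 is 116 days after the start; 116 ÷ 13 = 8 remainder 12. Last occurrence in the window: #9 on 2065-11-03.
Occurrences #3 through #9: 7 in total.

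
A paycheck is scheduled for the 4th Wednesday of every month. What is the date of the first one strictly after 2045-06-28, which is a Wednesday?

June 2045 starts on a Thursday; its first Wednesday is the 7th, so the 4th Wednesday is the 28th — 2045-06-28.
That is not after 2045-06-28, so look at July 2045.
July 2045 starts on a Saturday; its first Wednesday is the 5th, so the 4th Wednesday is the 26th — 2045-07-26.

2045-07-26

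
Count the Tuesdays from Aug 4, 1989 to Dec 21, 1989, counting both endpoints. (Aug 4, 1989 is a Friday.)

Aug 4, 1989 is a Friday; the first Tuesday on or after it is Aug 8, 1989 (4 days later).
From Aug 8, 1989 to Dec 21, 1989: 23 + 30 + 31 + 30 + 21 = 135 days (rest of Aug, Sep, Oct, Nov, Dec).
135 ÷ 7 = 19 full weeks with remainder 2, so 19 more Tuesdays after the first → 20.

20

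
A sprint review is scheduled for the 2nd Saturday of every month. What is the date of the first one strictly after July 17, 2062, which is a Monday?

July 2062 starts on a Saturday; its first Saturday is the 1st, so the 2nd Saturday is the 8th — July 8, 2062.
That is not after July 17, 2062, so look at August 2062.
August 2062 starts on a Tuesday; its first Saturday is the 5th, so the 2nd Saturday is the 12th — August 12, 2062.

August 12, 2062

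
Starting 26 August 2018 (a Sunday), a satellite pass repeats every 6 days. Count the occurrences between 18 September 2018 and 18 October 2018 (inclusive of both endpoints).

5

Occurrences land 6·i days after 26 August 2018 for i = 0, 1, 2, …
18 September 2018 is 23 days after the start; 23 ÷ 6 = 3 remainder 5; since the remainder is 5, round up to i = 4. First occurrence in the window: #5 on 19 September 2018 (4×6 = 24 days in).
18 October 2018 is 53 days after the start; 53 ÷ 6 = 8 remainder 5. Last occurrence in the window: #9 on 13 October 2018.
Occurrences #5 through #9: 5 in total.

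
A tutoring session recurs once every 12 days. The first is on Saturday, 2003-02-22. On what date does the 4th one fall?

2003-03-30

The 4th occurrence is 3 intervals after the first: 3 × 12 = 36 days after 2003-02-22.
February has 28 days — 6 days to the end of February leaves 30.
30 days into March → 2003-03-30.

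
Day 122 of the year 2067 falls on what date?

January has 31 days (122 − 31 = 91 remain).
February has 28 days (91 − 28 = 63 remain).
March has 31 days (63 − 31 = 32 remain).
April has 30 days (32 − 30 = 2 remain).
2 into May → May 2.

May 2, 2067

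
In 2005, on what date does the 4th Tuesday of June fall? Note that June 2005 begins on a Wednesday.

June 2005 begins on a Wednesday, so the first Tuesday is June 7 (6 days later).
The 4th Tuesday is 3 weeks later: 7 + 21 = 28.

28 June 2005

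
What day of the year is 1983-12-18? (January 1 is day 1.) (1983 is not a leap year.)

352

Days in months before December: 31 + 28 + 31 + 30 + 31 + 30 + 31 + 31 + 30 + 31 + 30 = 334.
Plus 18 days into December → day 352.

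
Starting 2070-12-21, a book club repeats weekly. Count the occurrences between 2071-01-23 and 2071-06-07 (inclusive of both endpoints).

Occurrences land 7·i days after 2070-12-21 for i = 0, 1, 2, …
2071-01-23 is 33 days after the start; 33 ÷ 7 = 4 remainder 5; since the remainder is 5, round up to i = 5. First occurrence in the window: #6 on 2071-01-25 (5×7 = 35 days in).
2071-06-07 is 168 days after the start; 168 ÷ 7 = 24 remainder 0. Last occurrence in the window: #25 on 2071-06-07.
Occurrences #6 through #25: 20 in total.

20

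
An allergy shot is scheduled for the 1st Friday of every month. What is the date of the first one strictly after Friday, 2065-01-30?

January 2065 starts on a Thursday, so its 1st Friday is 2065-01-02 (1 day in).
That is not after 2065-01-30, so look at February 2065.
February 2065 starts on a Sunday, so its 1st Friday is 2065-02-06 (5 days in).

2065-02-06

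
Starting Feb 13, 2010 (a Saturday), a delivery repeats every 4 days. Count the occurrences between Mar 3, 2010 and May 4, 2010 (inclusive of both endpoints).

16

Occurrences land 4·i days after Feb 13, 2010 for i = 0, 1, 2, …
Mar 3, 2010 is 18 days after the start; 18 ÷ 4 = 4 remainder 2; since the remainder is 2, round up to i = 5. First occurrence in the window: #6 on Mar 5, 2010 (5×4 = 20 days in).
May 4, 2010 is 80 days after the start; 80 ÷ 4 = 20 remainder 0. Last occurrence in the window: #21 on May 4, 2010.
Occurrences #6 through #21: 16 in total.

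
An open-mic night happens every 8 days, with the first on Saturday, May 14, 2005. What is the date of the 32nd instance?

The 32nd occurrence is 31 intervals after the first: 31 × 8 = 248 days after May 14, 2005.
May has 31 days — 17 days to the end of May leaves 231.
Jun has 30 days (201 left).
Jul has 31 days (170 left).
Aug has 31 days (139 left).
Sep has 30 days (109 left).
Oct has 31 days (78 left).
Nov has 30 days (48 left).
Dec has 31 days (17 left).
17 days into Jan → Jan 17, 2006.

Jan 17, 2006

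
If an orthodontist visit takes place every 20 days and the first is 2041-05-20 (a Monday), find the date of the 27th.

2042-10-22

The 27th occurrence is 26 intervals after the first: 26 × 20 = 520 days after 2041-05-20.
May has 31 days — 11 days to the end of May leaves 509.
From end of May to end of 2041 is 214 days (295 left).
January has 31 days (264 left).
February has 28 days (236 left).
March has 31 days (205 left).
April has 30 days (175 left).
May has 31 days (144 left).
June has 30 days (114 left).
July has 31 days (83 left).
August has 31 days (52 left).
September has 30 days (22 left).
22 days into October → 2042-10-22.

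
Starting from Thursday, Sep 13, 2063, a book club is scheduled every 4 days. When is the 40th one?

Feb 16, 2064

The 40th occurrence is 39 intervals after the first: 39 × 4 = 156 days after Sep 13, 2063.
Sep has 30 days — 17 days to the end of Sep leaves 139.
Oct has 31 days (108 left).
Nov has 30 days (78 left).
Dec has 31 days (47 left).
Jan has 31 days (16 left).
16 days into Feb → Feb 16, 2064.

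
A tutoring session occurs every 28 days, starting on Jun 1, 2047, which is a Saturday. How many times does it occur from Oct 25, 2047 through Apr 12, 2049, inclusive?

19

Occurrences land 28·i days after Jun 1, 2047 for i = 0, 1, 2, …
Oct 25, 2047 is 146 days after the start; 146 ÷ 28 = 5 remainder 6; since the remainder is 6, round up to i = 6. First occurrence in the window: #7 on Nov 16, 2047 (6×28 = 168 days in).
Apr 12, 2049 is 681 days after the start; 681 ÷ 28 = 24 remainder 9. Last occurrence in the window: #25 on Apr 3, 2049.
Occurrences #7 through #25: 19 in total.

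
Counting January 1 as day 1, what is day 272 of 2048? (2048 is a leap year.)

2048-09-28

January has 31 days (272 − 31 = 241 remain).
February has 29 days (241 − 29 = 212 remain).
March has 31 days (212 − 31 = 181 remain).
April has 30 days (181 − 30 = 151 remain).
May has 31 days (151 − 31 = 120 remain).
June has 30 days (120 − 30 = 90 remain).
July has 31 days (90 − 31 = 59 remain).
August has 31 days (59 − 31 = 28 remain).
28 into September → September 28.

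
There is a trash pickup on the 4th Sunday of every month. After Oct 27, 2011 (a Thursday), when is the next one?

Nov 27, 2011

Oct 2011 starts on a Saturday; its first Sunday is the 2nd, so the 4th Sunday is the 23rd — Oct 23, 2011.
That is not after Oct 27, 2011, so look at Nov 2011.
Nov 2011 starts on a Tuesday; its first Sunday is the 6th, so the 4th Sunday is the 27th — Nov 27, 2011.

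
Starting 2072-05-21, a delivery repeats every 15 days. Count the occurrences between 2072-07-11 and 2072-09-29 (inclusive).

5

Occurrences land 15·i days after 2072-05-21 for i = 0, 1, 2, …
2072-07-11 is 51 days after the start; 51 ÷ 15 = 3 remainder 6; since the remainder is 6, round up to i = 4. First occurrence in the window: #5 on 2072-07-20 (4×15 = 60 days in).
2072-09-29 is 131 days after the start; 131 ÷ 15 = 8 remainder 11. Last occurrence in the window: #9 on 2072-09-18.
Occurrences #5 through #9: 5 in total.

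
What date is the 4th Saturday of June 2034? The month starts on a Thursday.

June 2034 begins on a Thursday, so the first Saturday is June 3 (2 days later).
The 4th Saturday is 3 weeks later: 3 + 21 = 24.

24 June 2034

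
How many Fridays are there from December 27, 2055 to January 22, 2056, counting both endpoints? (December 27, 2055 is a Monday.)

December 27, 2055 is a Monday; the first Friday on or after it is December 31, 2055 (4 days later).
From December 31, 2055 to January 22, 2056: 0 + 22 = 22 days (rest of December, January).
22 ÷ 7 = 3 full weeks with remainder 1, so 3 more Fridays after the first → 4.

4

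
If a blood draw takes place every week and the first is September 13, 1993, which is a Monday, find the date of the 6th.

October 18, 1993

The 6th occurrence is 5 intervals after the first: 5 × 7 = 35 days after September 13, 1993.
September has 30 days — 17 days to the end of September leaves 18.
18 days into October → October 18, 1993.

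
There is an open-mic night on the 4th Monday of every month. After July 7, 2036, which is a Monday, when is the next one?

July 28, 2036

July 2036 starts on a Tuesday; its first Monday is the 7th, so the 4th Monday is the 28th — July 28, 2036.
July 28, 2036 is after July 7, 2036, so that is the next one.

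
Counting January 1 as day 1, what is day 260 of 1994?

Jan has 31 days (260 − 31 = 229 remain).
Feb has 28 days (229 − 28 = 201 remain).
Mar has 31 days (201 − 31 = 170 remain).
Apr has 30 days (170 − 30 = 140 remain).
May has 31 days (140 − 31 = 109 remain).
Jun has 30 days (109 − 30 = 79 remain).
Jul has 31 days (79 − 31 = 48 remain).
Aug has 31 days (48 − 31 = 17 remain).
17 into Sep → Sep 17.

Sep 17, 1994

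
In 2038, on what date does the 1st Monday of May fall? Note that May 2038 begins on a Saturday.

May 2038 begins on a Saturday, so the first Monday is May 3 (2 days later).

3 May 2038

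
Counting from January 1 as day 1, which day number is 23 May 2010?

143

Days in months before May: 31 + 28 + 31 + 30 = 120.
Plus 23 days into May → day 143.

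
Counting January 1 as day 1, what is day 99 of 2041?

April 9, 2041

January has 31 days (99 − 31 = 68 remain).
February has 28 days (68 − 28 = 40 remain).
March has 31 days (40 − 31 = 9 remain).
9 into April → April 9.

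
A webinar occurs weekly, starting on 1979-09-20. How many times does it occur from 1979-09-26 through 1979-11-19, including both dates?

Occurrences land 7·i days after 1979-09-20 for i = 0, 1, 2, …
1979-09-26 is 6 days after the start; 6 ÷ 7 = 0 remainder 6; since the remainder is 6, round up to i = 1. First occurrence in the window: #2 on 1979-09-27 (1×7 = 7 days in).
1979-11-19 is 60 days after the start; 60 ÷ 7 = 8 remainder 4. Last occurrence in the window: #9 on 1979-11-15.
Occurrences #2 through #9: 8 in total.

8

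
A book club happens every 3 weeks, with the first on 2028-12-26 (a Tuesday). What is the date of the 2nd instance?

The 2nd occurrence is 1 interval after the first: 1 × 21 = 21 days after 2028-12-26.
December has 31 days — 5 days to the end of December leaves 16.
16 days into January → 2029-01-16.

2029-01-16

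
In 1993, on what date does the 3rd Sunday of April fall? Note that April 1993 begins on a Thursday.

April 1993 begins on a Thursday, so the first Sunday is April 4 (3 days later).
The 3rd Sunday is 2 weeks later: 4 + 14 = 18.

April 18, 1993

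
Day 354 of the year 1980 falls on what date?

January has 31 days (354 − 31 = 323 remain).
February has 29 days (323 − 29 = 294 remain).
March has 31 days (294 − 31 = 263 remain).
April has 30 days (263 − 30 = 233 remain).
May has 31 days (233 − 31 = 202 remain).
June has 30 days (202 − 30 = 172 remain).
July has 31 days (172 − 31 = 141 remain).
August has 31 days (141 − 31 = 110 remain).
September has 30 days (110 − 30 = 80 remain).
October has 31 days (80 − 31 = 49 remain).
November has 30 days (49 − 30 = 19 remain).
19 into December → December 19.

1980-12-19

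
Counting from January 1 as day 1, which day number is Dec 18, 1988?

353

Days in months before Dec: 31 + 29 + 31 + 30 + 31 + 30 + 31 + 31 + 30 + 31 + 30 = 335.
Plus 18 days into Dec → day 353.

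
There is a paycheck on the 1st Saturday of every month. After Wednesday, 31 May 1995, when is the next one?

May 1995 starts on a Monday, so its 1st Saturday is 6 May 1995 (5 days in).
That is not after 31 May 1995, so look at June 1995.
June 1995 starts on a Thursday, so its 1st Saturday is 3 June 1995 (2 days in).

3 June 1995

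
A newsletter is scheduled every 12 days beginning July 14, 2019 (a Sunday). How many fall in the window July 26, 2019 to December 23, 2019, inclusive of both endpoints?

13

Occurrences land 12·i days after July 14, 2019 for i = 0, 1, 2, …
July 26, 2019 is 12 days after the start; 12 ÷ 12 = 1 remainder 0. First occurrence in the window: #2 on July 26, 2019 (1×12 = 12 days in).
December 23, 2019 is 162 days after the start; 162 ÷ 12 = 13 remainder 6. Last occurrence in the window: #14 on December 17, 2019.
Occurrences #2 through #14: 13 in total.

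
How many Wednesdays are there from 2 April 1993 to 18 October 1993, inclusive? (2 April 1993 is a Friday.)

28

2 April 1993 is a Friday; the first Wednesday on or after it is 7 April 1993 (5 days later).
From 7 April 1993 to 18 October 1993: 23 + 31 + 30 + 31 + 31 + 30 + 18 = 194 days (rest of April, May, June, July, August, September, October).
194 ÷ 7 = 27 full weeks with remainder 5, so 27 more Wednesdays after the first → 28.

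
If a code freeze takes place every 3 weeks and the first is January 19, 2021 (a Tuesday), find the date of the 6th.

May 4, 2021

The 6th occurrence is 5 intervals after the first: 5 × 21 = 105 days after January 19, 2021.
January has 31 days — 12 days to the end of January leaves 93.
February has 28 days (65 left).
March has 31 days (34 left).
April has 30 days (4 left).
4 days into May → May 4, 2021.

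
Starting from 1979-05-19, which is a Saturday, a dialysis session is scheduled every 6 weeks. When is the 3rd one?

The 3rd occurrence is 2 intervals after the first: 2 × 42 = 84 days after 1979-05-19.
May has 31 days — 12 days to the end of May leaves 72.
June has 30 days (42 left).
July has 31 days (11 left).
11 days into August → 1979-08-11.

1979-08-11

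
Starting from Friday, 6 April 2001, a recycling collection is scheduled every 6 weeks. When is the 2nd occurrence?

18 May 2001

The 2nd occurrence is 1 interval after the first: 1 × 42 = 42 days after 6 April 2001.
April has 30 days — 24 days to the end of April leaves 18.
18 days into May → 18 May 2001.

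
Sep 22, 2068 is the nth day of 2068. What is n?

Days in months before Sep: 31 + 29 + 31 + 30 + 31 + 30 + 31 + 31 = 244.
Plus 22 days into Sep → day 266.

266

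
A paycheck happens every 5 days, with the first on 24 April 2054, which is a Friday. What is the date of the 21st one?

2 August 2054

The 21st occurrence is 20 intervals after the first: 20 × 5 = 100 days after 24 April 2054.
April has 30 days — 6 days to the end of April leaves 94.
May has 31 days (63 left).
June has 30 days (33 left).
July has 31 days (2 left).
2 days into August → 2 August 2054.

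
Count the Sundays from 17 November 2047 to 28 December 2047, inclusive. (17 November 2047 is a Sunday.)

6

17 November 2047 is a Sunday; the first Sunday on or after it is 17 November 2047.
From 17 November 2047 to 28 December 2047: 13 + 28 = 41 days (rest of November, December).
41 ÷ 7 = 5 full weeks with remainder 6, so 5 more Sundays after the first → 6.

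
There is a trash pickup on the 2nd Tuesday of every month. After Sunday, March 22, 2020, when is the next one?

March 2020 starts on a Sunday; its first Tuesday is the 3rd, so the 2nd Tuesday is the 10th — March 10, 2020.
That is not after March 22, 2020, so look at April 2020.
April 2020 starts on a Wednesday; its first Tuesday is the 7th, so the 2nd Tuesday is the 14th — April 14, 2020.

April 14, 2020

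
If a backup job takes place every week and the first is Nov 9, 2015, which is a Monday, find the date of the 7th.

Dec 21, 2015

The 7th occurrence is 6 intervals after the first: 6 × 7 = 42 days after Nov 9, 2015.
Nov has 30 days — 21 days to the end of Nov leaves 21.
21 days into Dec → Dec 21, 2015.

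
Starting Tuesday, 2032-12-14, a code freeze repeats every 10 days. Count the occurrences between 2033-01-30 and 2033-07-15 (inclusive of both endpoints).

Occurrences land 10·i days after 2032-12-14 for i = 0, 1, 2, …
2033-01-30 is 47 days after the start; 47 ÷ 10 = 4 remainder 7; since the remainder is 7, round up to i = 5. First occurrence in the window: #6 on 2033-02-02 (5×10 = 50 days in).
2033-07-15 is 213 days after the start; 213 ÷ 10 = 21 remainder 3. Last occurrence in the window: #22 on 2033-07-12.
Occurrences #6 through #22: 17 in total.

17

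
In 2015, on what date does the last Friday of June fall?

The first Friday of June 2015 is June 5.
June 2015 has 30 days. Adding weeks: 5, 12, 19, 26 — the last one ≤ 30 is the 26th.

26 June 2015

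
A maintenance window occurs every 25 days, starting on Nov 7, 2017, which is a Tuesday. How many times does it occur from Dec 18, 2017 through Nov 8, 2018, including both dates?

13

Occurrences land 25·i days after Nov 7, 2017 for i = 0, 1, 2, …
Dec 18, 2017 is 41 days after the start; 41 ÷ 25 = 1 remainder 16; since the remainder is 16, round up to i = 2. First occurrence in the window: #3 on Dec 27, 2017 (2×25 = 50 days in).
Nov 8, 2018 is 366 days after the start; 366 ÷ 25 = 14 remainder 16. Last occurrence in the window: #15 on Oct 23, 2018.
Occurrences #3 through #15: 13 in total.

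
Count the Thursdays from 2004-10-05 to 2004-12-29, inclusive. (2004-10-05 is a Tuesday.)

2004-10-05 is a Tuesday; the first Thursday on or after it is 2004-10-07 (2 days later).
From 2004-10-07 to 2004-12-29: 24 + 30 + 29 = 83 days (rest of October, November, December).
83 ÷ 7 = 11 full weeks with remainder 6, so 11 more Thursdays after the first → 12.

12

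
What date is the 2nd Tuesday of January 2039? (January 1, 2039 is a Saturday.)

January 2039 begins on a Saturday, so the first Tuesday is January 4 (3 days later).
The 2nd Tuesday is 1 weeks later: 4 + 7 = 11.

11 January 2039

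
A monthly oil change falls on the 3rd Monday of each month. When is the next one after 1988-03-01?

March 1988 starts on a Tuesday; its first Monday is the 7th, so the 3rd Monday is the 21st — 1988-03-21.
1988-03-21 is after 1988-03-01, so that is the next one.

1988-03-21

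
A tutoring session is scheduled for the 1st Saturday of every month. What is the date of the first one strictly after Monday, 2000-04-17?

April 2000 starts on a Saturday, so its 1st Saturday is 2000-04-01.
That is not after 2000-04-17, so look at May 2000.
May 2000 starts on a Monday, so its 1st Saturday is 2000-05-06 (5 days in).

2000-05-06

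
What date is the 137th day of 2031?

2031-05-17

January has 31 days (137 − 31 = 106 remain).
February has 28 days (106 − 28 = 78 remain).
March has 31 days (78 − 31 = 47 remain).
April has 30 days (47 − 30 = 17 remain).
17 into May → May 17.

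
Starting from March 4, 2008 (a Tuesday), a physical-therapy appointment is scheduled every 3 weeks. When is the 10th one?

The 10th occurrence is 9 intervals after the first: 9 × 21 = 189 days after March 4, 2008.
March has 31 days — 27 days to the end of March leaves 162.
April has 30 days (132 left).
May has 31 days (101 left).
June has 30 days (71 left).
July has 31 days (40 left).
August has 31 days (9 left).
9 days into September → September 9, 2008.

September 9, 2008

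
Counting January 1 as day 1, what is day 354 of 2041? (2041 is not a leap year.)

Dec 20, 2041

Jan has 31 days (354 − 31 = 323 remain).
Feb has 28 days (323 − 28 = 295 remain).
Mar has 31 days (295 − 31 = 264 remain).
Apr has 30 days (264 − 30 = 234 remain).
May has 31 days (234 − 31 = 203 remain).
Jun has 30 days (203 − 30 = 173 remain).
Jul has 31 days (173 − 31 = 142 remain).
Aug has 31 days (142 − 31 = 111 remain).
Sep has 30 days (111 − 30 = 81 remain).
Oct has 31 days (81 − 31 = 50 remain).
Nov has 30 days (50 − 30 = 20 remain).
20 into Dec → Dec 20.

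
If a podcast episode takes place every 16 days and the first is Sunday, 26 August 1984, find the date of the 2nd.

11 September 1984

The 2nd occurrence is 1 interval after the first: 1 × 16 = 16 days after 26 August 1984.
August has 31 days — 5 days to the end of August leaves 11.
11 days into September → 11 September 1984.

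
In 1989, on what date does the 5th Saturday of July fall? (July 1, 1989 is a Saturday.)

July 1989 begins on a Saturday, so the first Saturday is July 1.
The 5th Saturday is 4 weeks later: 1 + 28 = 29.

29 July 1989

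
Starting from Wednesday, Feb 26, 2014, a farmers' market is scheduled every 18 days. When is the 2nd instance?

The 2nd occurrence is 1 interval after the first: 1 × 18 = 18 days after Feb 26, 2014.
Feb has 28 days — 2 days to the end of Feb leaves 16.
16 days into Mar → Mar 16, 2014.

Mar 16, 2014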